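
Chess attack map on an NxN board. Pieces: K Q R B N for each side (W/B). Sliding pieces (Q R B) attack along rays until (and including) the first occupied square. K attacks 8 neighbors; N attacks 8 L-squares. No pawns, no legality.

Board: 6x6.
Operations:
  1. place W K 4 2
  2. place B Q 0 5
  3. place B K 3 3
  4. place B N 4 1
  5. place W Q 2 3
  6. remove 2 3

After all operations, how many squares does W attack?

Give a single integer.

Op 1: place WK@(4,2)
Op 2: place BQ@(0,5)
Op 3: place BK@(3,3)
Op 4: place BN@(4,1)
Op 5: place WQ@(2,3)
Op 6: remove (2,3)
Per-piece attacks for W:
  WK@(4,2): attacks (4,3) (4,1) (5,2) (3,2) (5,3) (5,1) (3,3) (3,1)
Union (8 distinct): (3,1) (3,2) (3,3) (4,1) (4,3) (5,1) (5,2) (5,3)

Answer: 8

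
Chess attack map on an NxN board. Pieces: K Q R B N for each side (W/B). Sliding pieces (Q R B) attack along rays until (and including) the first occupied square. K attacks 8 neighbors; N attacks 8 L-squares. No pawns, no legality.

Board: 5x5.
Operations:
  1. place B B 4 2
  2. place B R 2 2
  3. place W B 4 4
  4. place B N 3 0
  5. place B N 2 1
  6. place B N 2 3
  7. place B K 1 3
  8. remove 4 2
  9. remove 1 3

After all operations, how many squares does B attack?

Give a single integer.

Answer: 15

Derivation:
Op 1: place BB@(4,2)
Op 2: place BR@(2,2)
Op 3: place WB@(4,4)
Op 4: place BN@(3,0)
Op 5: place BN@(2,1)
Op 6: place BN@(2,3)
Op 7: place BK@(1,3)
Op 8: remove (4,2)
Op 9: remove (1,3)
Per-piece attacks for B:
  BN@(2,1): attacks (3,3) (4,2) (1,3) (0,2) (4,0) (0,0)
  BR@(2,2): attacks (2,3) (2,1) (3,2) (4,2) (1,2) (0,2) [ray(0,1) blocked at (2,3); ray(0,-1) blocked at (2,1)]
  BN@(2,3): attacks (4,4) (0,4) (3,1) (4,2) (1,1) (0,2)
  BN@(3,0): attacks (4,2) (2,2) (1,1)
Union (15 distinct): (0,0) (0,2) (0,4) (1,1) (1,2) (1,3) (2,1) (2,2) (2,3) (3,1) (3,2) (3,3) (4,0) (4,2) (4,4)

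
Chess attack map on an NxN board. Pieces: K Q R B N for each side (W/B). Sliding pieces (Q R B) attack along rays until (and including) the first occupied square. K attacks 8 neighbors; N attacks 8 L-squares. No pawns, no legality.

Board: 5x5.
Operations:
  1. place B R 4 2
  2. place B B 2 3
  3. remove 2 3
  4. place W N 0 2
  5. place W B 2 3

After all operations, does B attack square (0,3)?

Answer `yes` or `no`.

Op 1: place BR@(4,2)
Op 2: place BB@(2,3)
Op 3: remove (2,3)
Op 4: place WN@(0,2)
Op 5: place WB@(2,3)
Per-piece attacks for B:
  BR@(4,2): attacks (4,3) (4,4) (4,1) (4,0) (3,2) (2,2) (1,2) (0,2) [ray(-1,0) blocked at (0,2)]
B attacks (0,3): no

Answer: no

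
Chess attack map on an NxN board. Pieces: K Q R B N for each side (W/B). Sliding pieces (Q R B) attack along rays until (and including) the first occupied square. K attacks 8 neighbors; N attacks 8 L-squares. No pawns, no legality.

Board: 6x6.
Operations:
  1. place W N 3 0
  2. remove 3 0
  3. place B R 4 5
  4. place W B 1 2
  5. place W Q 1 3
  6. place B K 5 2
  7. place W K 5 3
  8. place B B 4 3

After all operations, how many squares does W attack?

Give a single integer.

Op 1: place WN@(3,0)
Op 2: remove (3,0)
Op 3: place BR@(4,5)
Op 4: place WB@(1,2)
Op 5: place WQ@(1,3)
Op 6: place BK@(5,2)
Op 7: place WK@(5,3)
Op 8: place BB@(4,3)
Per-piece attacks for W:
  WB@(1,2): attacks (2,3) (3,4) (4,5) (2,1) (3,0) (0,3) (0,1) [ray(1,1) blocked at (4,5)]
  WQ@(1,3): attacks (1,4) (1,5) (1,2) (2,3) (3,3) (4,3) (0,3) (2,4) (3,5) (2,2) (3,1) (4,0) (0,4) (0,2) [ray(0,-1) blocked at (1,2); ray(1,0) blocked at (4,3)]
  WK@(5,3): attacks (5,4) (5,2) (4,3) (4,4) (4,2)
Union (23 distinct): (0,1) (0,2) (0,3) (0,4) (1,2) (1,4) (1,5) (2,1) (2,2) (2,3) (2,4) (3,0) (3,1) (3,3) (3,4) (3,5) (4,0) (4,2) (4,3) (4,4) (4,5) (5,2) (5,4)

Answer: 23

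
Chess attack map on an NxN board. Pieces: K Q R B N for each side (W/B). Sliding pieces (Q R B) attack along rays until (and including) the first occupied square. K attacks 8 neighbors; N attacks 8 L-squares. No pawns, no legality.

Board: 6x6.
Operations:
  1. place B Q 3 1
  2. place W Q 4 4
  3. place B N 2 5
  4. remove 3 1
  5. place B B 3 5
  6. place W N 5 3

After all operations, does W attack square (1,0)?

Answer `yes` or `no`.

Op 1: place BQ@(3,1)
Op 2: place WQ@(4,4)
Op 3: place BN@(2,5)
Op 4: remove (3,1)
Op 5: place BB@(3,5)
Op 6: place WN@(5,3)
Per-piece attacks for W:
  WQ@(4,4): attacks (4,5) (4,3) (4,2) (4,1) (4,0) (5,4) (3,4) (2,4) (1,4) (0,4) (5,5) (5,3) (3,5) (3,3) (2,2) (1,1) (0,0) [ray(1,-1) blocked at (5,3); ray(-1,1) blocked at (3,5)]
  WN@(5,3): attacks (4,5) (3,4) (4,1) (3,2)
W attacks (1,0): no

Answer: no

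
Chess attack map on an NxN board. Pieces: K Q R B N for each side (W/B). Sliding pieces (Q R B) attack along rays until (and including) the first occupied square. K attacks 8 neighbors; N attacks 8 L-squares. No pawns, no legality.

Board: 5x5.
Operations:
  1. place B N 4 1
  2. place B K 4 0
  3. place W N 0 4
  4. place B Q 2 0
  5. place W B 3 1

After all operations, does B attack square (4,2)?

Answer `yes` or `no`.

Op 1: place BN@(4,1)
Op 2: place BK@(4,0)
Op 3: place WN@(0,4)
Op 4: place BQ@(2,0)
Op 5: place WB@(3,1)
Per-piece attacks for B:
  BQ@(2,0): attacks (2,1) (2,2) (2,3) (2,4) (3,0) (4,0) (1,0) (0,0) (3,1) (1,1) (0,2) [ray(1,0) blocked at (4,0); ray(1,1) blocked at (3,1)]
  BK@(4,0): attacks (4,1) (3,0) (3,1)
  BN@(4,1): attacks (3,3) (2,2) (2,0)
B attacks (4,2): no

Answer: no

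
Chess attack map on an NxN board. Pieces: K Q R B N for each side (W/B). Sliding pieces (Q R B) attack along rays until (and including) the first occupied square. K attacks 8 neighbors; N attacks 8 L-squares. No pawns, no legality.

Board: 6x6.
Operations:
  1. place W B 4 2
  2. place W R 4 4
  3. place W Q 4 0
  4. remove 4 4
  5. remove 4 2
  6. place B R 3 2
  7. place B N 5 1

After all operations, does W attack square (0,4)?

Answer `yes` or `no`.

Answer: yes

Derivation:
Op 1: place WB@(4,2)
Op 2: place WR@(4,4)
Op 3: place WQ@(4,0)
Op 4: remove (4,4)
Op 5: remove (4,2)
Op 6: place BR@(3,2)
Op 7: place BN@(5,1)
Per-piece attacks for W:
  WQ@(4,0): attacks (4,1) (4,2) (4,3) (4,4) (4,5) (5,0) (3,0) (2,0) (1,0) (0,0) (5,1) (3,1) (2,2) (1,3) (0,4) [ray(1,1) blocked at (5,1)]
W attacks (0,4): yes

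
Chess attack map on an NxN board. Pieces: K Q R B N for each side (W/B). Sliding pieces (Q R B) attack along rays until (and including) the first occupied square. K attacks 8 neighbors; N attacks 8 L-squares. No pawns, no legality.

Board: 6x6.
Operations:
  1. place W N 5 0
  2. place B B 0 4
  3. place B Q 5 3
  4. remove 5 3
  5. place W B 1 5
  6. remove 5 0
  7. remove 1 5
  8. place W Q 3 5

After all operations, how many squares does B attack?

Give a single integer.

Answer: 5

Derivation:
Op 1: place WN@(5,0)
Op 2: place BB@(0,4)
Op 3: place BQ@(5,3)
Op 4: remove (5,3)
Op 5: place WB@(1,5)
Op 6: remove (5,0)
Op 7: remove (1,5)
Op 8: place WQ@(3,5)
Per-piece attacks for B:
  BB@(0,4): attacks (1,5) (1,3) (2,2) (3,1) (4,0)
Union (5 distinct): (1,3) (1,5) (2,2) (3,1) (4,0)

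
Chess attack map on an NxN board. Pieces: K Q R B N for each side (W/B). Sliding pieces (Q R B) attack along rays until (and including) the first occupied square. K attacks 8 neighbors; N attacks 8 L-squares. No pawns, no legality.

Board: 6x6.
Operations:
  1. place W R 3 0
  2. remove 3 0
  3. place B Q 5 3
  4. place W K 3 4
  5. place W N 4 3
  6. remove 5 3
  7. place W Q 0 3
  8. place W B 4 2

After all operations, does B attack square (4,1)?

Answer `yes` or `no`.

Answer: no

Derivation:
Op 1: place WR@(3,0)
Op 2: remove (3,0)
Op 3: place BQ@(5,3)
Op 4: place WK@(3,4)
Op 5: place WN@(4,3)
Op 6: remove (5,3)
Op 7: place WQ@(0,3)
Op 8: place WB@(4,2)
Per-piece attacks for B:
B attacks (4,1): no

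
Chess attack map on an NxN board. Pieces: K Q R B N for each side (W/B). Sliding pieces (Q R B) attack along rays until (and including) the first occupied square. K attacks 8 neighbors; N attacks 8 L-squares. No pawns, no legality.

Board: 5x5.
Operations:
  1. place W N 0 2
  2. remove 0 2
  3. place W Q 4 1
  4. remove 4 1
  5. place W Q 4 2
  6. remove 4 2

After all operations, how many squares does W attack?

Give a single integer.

Op 1: place WN@(0,2)
Op 2: remove (0,2)
Op 3: place WQ@(4,1)
Op 4: remove (4,1)
Op 5: place WQ@(4,2)
Op 6: remove (4,2)
Per-piece attacks for W:
Union (0 distinct): (none)

Answer: 0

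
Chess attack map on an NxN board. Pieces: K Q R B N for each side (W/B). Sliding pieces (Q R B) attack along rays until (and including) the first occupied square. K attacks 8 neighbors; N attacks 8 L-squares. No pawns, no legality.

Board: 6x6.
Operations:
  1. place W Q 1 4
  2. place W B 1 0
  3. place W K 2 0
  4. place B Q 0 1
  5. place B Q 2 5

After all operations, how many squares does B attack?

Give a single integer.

Answer: 24

Derivation:
Op 1: place WQ@(1,4)
Op 2: place WB@(1,0)
Op 3: place WK@(2,0)
Op 4: place BQ@(0,1)
Op 5: place BQ@(2,5)
Per-piece attacks for B:
  BQ@(0,1): attacks (0,2) (0,3) (0,4) (0,5) (0,0) (1,1) (2,1) (3,1) (4,1) (5,1) (1,2) (2,3) (3,4) (4,5) (1,0) [ray(1,-1) blocked at (1,0)]
  BQ@(2,5): attacks (2,4) (2,3) (2,2) (2,1) (2,0) (3,5) (4,5) (5,5) (1,5) (0,5) (3,4) (4,3) (5,2) (1,4) [ray(0,-1) blocked at (2,0); ray(-1,-1) blocked at (1,4)]
Union (24 distinct): (0,0) (0,2) (0,3) (0,4) (0,5) (1,0) (1,1) (1,2) (1,4) (1,5) (2,0) (2,1) (2,2) (2,3) (2,4) (3,1) (3,4) (3,5) (4,1) (4,3) (4,5) (5,1) (5,2) (5,5)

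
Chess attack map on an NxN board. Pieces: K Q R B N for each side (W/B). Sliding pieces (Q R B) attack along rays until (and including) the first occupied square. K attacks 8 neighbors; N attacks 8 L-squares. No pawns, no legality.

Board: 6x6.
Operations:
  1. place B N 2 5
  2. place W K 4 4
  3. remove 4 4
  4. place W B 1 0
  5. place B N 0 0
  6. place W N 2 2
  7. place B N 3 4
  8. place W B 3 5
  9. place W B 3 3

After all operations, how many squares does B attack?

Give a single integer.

Op 1: place BN@(2,5)
Op 2: place WK@(4,4)
Op 3: remove (4,4)
Op 4: place WB@(1,0)
Op 5: place BN@(0,0)
Op 6: place WN@(2,2)
Op 7: place BN@(3,4)
Op 8: place WB@(3,5)
Op 9: place WB@(3,3)
Per-piece attacks for B:
  BN@(0,0): attacks (1,2) (2,1)
  BN@(2,5): attacks (3,3) (4,4) (1,3) (0,4)
  BN@(3,4): attacks (5,5) (1,5) (4,2) (5,3) (2,2) (1,3)
Union (11 distinct): (0,4) (1,2) (1,3) (1,5) (2,1) (2,2) (3,3) (4,2) (4,4) (5,3) (5,5)

Answer: 11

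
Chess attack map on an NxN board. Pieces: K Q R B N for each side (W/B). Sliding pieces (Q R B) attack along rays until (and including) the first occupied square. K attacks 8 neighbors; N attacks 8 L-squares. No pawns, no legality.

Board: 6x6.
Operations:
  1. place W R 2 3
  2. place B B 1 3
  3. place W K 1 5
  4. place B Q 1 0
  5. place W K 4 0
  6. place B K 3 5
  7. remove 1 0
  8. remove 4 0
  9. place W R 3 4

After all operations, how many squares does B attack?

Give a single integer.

Op 1: place WR@(2,3)
Op 2: place BB@(1,3)
Op 3: place WK@(1,5)
Op 4: place BQ@(1,0)
Op 5: place WK@(4,0)
Op 6: place BK@(3,5)
Op 7: remove (1,0)
Op 8: remove (4,0)
Op 9: place WR@(3,4)
Per-piece attacks for B:
  BB@(1,3): attacks (2,4) (3,5) (2,2) (3,1) (4,0) (0,4) (0,2) [ray(1,1) blocked at (3,5)]
  BK@(3,5): attacks (3,4) (4,5) (2,5) (4,4) (2,4)
Union (11 distinct): (0,2) (0,4) (2,2) (2,4) (2,5) (3,1) (3,4) (3,5) (4,0) (4,4) (4,5)

Answer: 11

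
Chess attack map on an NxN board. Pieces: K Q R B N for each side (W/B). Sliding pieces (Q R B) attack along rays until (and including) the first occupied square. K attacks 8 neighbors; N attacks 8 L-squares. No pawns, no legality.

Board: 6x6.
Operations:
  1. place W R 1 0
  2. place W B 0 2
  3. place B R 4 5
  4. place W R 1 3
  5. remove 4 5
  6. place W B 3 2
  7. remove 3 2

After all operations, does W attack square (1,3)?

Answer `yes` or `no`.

Op 1: place WR@(1,0)
Op 2: place WB@(0,2)
Op 3: place BR@(4,5)
Op 4: place WR@(1,3)
Op 5: remove (4,5)
Op 6: place WB@(3,2)
Op 7: remove (3,2)
Per-piece attacks for W:
  WB@(0,2): attacks (1,3) (1,1) (2,0) [ray(1,1) blocked at (1,3)]
  WR@(1,0): attacks (1,1) (1,2) (1,3) (2,0) (3,0) (4,0) (5,0) (0,0) [ray(0,1) blocked at (1,3)]
  WR@(1,3): attacks (1,4) (1,5) (1,2) (1,1) (1,0) (2,3) (3,3) (4,3) (5,3) (0,3) [ray(0,-1) blocked at (1,0)]
W attacks (1,3): yes

Answer: yes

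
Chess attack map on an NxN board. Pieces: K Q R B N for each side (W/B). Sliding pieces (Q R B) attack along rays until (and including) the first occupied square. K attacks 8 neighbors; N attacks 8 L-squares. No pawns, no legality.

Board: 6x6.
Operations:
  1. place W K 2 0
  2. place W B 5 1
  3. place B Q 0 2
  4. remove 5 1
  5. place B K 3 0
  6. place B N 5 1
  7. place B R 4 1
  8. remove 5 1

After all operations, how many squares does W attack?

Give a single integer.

Answer: 5

Derivation:
Op 1: place WK@(2,0)
Op 2: place WB@(5,1)
Op 3: place BQ@(0,2)
Op 4: remove (5,1)
Op 5: place BK@(3,0)
Op 6: place BN@(5,1)
Op 7: place BR@(4,1)
Op 8: remove (5,1)
Per-piece attacks for W:
  WK@(2,0): attacks (2,1) (3,0) (1,0) (3,1) (1,1)
Union (5 distinct): (1,0) (1,1) (2,1) (3,0) (3,1)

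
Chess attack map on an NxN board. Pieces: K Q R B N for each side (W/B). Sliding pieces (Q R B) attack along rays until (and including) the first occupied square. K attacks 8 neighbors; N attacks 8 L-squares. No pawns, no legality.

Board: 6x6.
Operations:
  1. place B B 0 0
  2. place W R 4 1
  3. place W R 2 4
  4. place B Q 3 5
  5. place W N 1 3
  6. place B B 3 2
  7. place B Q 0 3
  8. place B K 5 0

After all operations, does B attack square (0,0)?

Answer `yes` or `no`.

Op 1: place BB@(0,0)
Op 2: place WR@(4,1)
Op 3: place WR@(2,4)
Op 4: place BQ@(3,5)
Op 5: place WN@(1,3)
Op 6: place BB@(3,2)
Op 7: place BQ@(0,3)
Op 8: place BK@(5,0)
Per-piece attacks for B:
  BB@(0,0): attacks (1,1) (2,2) (3,3) (4,4) (5,5)
  BQ@(0,3): attacks (0,4) (0,5) (0,2) (0,1) (0,0) (1,3) (1,4) (2,5) (1,2) (2,1) (3,0) [ray(0,-1) blocked at (0,0); ray(1,0) blocked at (1,3)]
  BB@(3,2): attacks (4,3) (5,4) (4,1) (2,3) (1,4) (0,5) (2,1) (1,0) [ray(1,-1) blocked at (4,1)]
  BQ@(3,5): attacks (3,4) (3,3) (3,2) (4,5) (5,5) (2,5) (1,5) (0,5) (4,4) (5,3) (2,4) [ray(0,-1) blocked at (3,2); ray(-1,-1) blocked at (2,4)]
  BK@(5,0): attacks (5,1) (4,0) (4,1)
B attacks (0,0): yes

Answer: yes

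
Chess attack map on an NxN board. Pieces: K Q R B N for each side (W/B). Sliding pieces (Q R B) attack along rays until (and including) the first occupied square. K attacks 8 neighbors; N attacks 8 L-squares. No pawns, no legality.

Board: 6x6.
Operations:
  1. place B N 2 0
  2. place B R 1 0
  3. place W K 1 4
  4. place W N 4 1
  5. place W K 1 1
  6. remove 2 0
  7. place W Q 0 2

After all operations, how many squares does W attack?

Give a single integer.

Op 1: place BN@(2,0)
Op 2: place BR@(1,0)
Op 3: place WK@(1,4)
Op 4: place WN@(4,1)
Op 5: place WK@(1,1)
Op 6: remove (2,0)
Op 7: place WQ@(0,2)
Per-piece attacks for W:
  WQ@(0,2): attacks (0,3) (0,4) (0,5) (0,1) (0,0) (1,2) (2,2) (3,2) (4,2) (5,2) (1,3) (2,4) (3,5) (1,1) [ray(1,-1) blocked at (1,1)]
  WK@(1,1): attacks (1,2) (1,0) (2,1) (0,1) (2,2) (2,0) (0,2) (0,0)
  WK@(1,4): attacks (1,5) (1,3) (2,4) (0,4) (2,5) (2,3) (0,5) (0,3)
  WN@(4,1): attacks (5,3) (3,3) (2,2) (2,0)
Union (23 distinct): (0,0) (0,1) (0,2) (0,3) (0,4) (0,5) (1,0) (1,1) (1,2) (1,3) (1,5) (2,0) (2,1) (2,2) (2,3) (2,4) (2,5) (3,2) (3,3) (3,5) (4,2) (5,2) (5,3)

Answer: 23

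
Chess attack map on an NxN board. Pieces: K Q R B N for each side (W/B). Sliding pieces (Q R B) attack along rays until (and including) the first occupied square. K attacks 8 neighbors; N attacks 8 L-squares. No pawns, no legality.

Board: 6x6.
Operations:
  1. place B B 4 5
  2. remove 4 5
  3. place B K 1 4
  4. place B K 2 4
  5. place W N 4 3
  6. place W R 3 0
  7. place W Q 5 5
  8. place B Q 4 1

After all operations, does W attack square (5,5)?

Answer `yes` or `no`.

Op 1: place BB@(4,5)
Op 2: remove (4,5)
Op 3: place BK@(1,4)
Op 4: place BK@(2,4)
Op 5: place WN@(4,3)
Op 6: place WR@(3,0)
Op 7: place WQ@(5,5)
Op 8: place BQ@(4,1)
Per-piece attacks for W:
  WR@(3,0): attacks (3,1) (3,2) (3,3) (3,4) (3,5) (4,0) (5,0) (2,0) (1,0) (0,0)
  WN@(4,3): attacks (5,5) (3,5) (2,4) (5,1) (3,1) (2,2)
  WQ@(5,5): attacks (5,4) (5,3) (5,2) (5,1) (5,0) (4,5) (3,5) (2,5) (1,5) (0,5) (4,4) (3,3) (2,2) (1,1) (0,0)
W attacks (5,5): yes

Answer: yes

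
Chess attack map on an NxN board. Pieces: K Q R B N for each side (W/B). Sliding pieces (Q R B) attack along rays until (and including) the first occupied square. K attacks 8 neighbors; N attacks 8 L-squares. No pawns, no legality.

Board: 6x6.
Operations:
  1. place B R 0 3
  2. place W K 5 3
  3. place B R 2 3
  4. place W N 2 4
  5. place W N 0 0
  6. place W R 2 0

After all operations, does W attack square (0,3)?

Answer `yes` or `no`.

Answer: yes

Derivation:
Op 1: place BR@(0,3)
Op 2: place WK@(5,3)
Op 3: place BR@(2,3)
Op 4: place WN@(2,4)
Op 5: place WN@(0,0)
Op 6: place WR@(2,0)
Per-piece attacks for W:
  WN@(0,0): attacks (1,2) (2,1)
  WR@(2,0): attacks (2,1) (2,2) (2,3) (3,0) (4,0) (5,0) (1,0) (0,0) [ray(0,1) blocked at (2,3); ray(-1,0) blocked at (0,0)]
  WN@(2,4): attacks (4,5) (0,5) (3,2) (4,3) (1,2) (0,3)
  WK@(5,3): attacks (5,4) (5,2) (4,3) (4,4) (4,2)
W attacks (0,3): yes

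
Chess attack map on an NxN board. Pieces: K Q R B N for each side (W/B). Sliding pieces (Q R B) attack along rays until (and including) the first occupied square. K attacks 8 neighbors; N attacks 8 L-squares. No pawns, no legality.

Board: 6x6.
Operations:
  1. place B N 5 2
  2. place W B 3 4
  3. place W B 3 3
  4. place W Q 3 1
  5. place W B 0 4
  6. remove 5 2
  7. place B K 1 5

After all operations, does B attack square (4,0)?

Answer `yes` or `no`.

Op 1: place BN@(5,2)
Op 2: place WB@(3,4)
Op 3: place WB@(3,3)
Op 4: place WQ@(3,1)
Op 5: place WB@(0,4)
Op 6: remove (5,2)
Op 7: place BK@(1,5)
Per-piece attacks for B:
  BK@(1,5): attacks (1,4) (2,5) (0,5) (2,4) (0,4)
B attacks (4,0): no

Answer: no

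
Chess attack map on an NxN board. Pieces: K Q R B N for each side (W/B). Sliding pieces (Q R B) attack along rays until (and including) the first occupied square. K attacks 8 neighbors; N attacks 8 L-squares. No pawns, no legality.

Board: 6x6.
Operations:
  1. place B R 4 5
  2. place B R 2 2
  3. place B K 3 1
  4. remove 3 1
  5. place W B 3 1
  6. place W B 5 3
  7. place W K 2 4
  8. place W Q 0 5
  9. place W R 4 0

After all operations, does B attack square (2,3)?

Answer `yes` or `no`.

Op 1: place BR@(4,5)
Op 2: place BR@(2,2)
Op 3: place BK@(3,1)
Op 4: remove (3,1)
Op 5: place WB@(3,1)
Op 6: place WB@(5,3)
Op 7: place WK@(2,4)
Op 8: place WQ@(0,5)
Op 9: place WR@(4,0)
Per-piece attacks for B:
  BR@(2,2): attacks (2,3) (2,4) (2,1) (2,0) (3,2) (4,2) (5,2) (1,2) (0,2) [ray(0,1) blocked at (2,4)]
  BR@(4,5): attacks (4,4) (4,3) (4,2) (4,1) (4,0) (5,5) (3,5) (2,5) (1,5) (0,5) [ray(0,-1) blocked at (4,0); ray(-1,0) blocked at (0,5)]
B attacks (2,3): yes

Answer: yes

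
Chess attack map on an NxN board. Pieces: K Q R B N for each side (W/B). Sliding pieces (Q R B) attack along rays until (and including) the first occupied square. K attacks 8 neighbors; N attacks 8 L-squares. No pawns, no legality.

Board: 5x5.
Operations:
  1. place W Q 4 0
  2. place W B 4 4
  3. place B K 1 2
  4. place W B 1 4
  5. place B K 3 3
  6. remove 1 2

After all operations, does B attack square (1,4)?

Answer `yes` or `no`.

Op 1: place WQ@(4,0)
Op 2: place WB@(4,4)
Op 3: place BK@(1,2)
Op 4: place WB@(1,4)
Op 5: place BK@(3,3)
Op 6: remove (1,2)
Per-piece attacks for B:
  BK@(3,3): attacks (3,4) (3,2) (4,3) (2,3) (4,4) (4,2) (2,4) (2,2)
B attacks (1,4): no

Answer: no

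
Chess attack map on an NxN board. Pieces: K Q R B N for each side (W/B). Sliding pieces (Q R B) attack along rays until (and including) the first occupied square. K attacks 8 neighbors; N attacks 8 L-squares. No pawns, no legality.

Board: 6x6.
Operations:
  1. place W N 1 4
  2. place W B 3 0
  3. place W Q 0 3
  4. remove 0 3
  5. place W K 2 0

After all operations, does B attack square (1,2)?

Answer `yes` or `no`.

Op 1: place WN@(1,4)
Op 2: place WB@(3,0)
Op 3: place WQ@(0,3)
Op 4: remove (0,3)
Op 5: place WK@(2,0)
Per-piece attacks for B:
B attacks (1,2): no

Answer: no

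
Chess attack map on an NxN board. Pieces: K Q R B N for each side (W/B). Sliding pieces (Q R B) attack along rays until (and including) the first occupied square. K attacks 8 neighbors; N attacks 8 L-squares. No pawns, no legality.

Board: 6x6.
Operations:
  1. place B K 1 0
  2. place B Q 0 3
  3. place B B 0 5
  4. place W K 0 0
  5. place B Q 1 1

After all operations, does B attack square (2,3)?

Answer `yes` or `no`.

Answer: yes

Derivation:
Op 1: place BK@(1,0)
Op 2: place BQ@(0,3)
Op 3: place BB@(0,5)
Op 4: place WK@(0,0)
Op 5: place BQ@(1,1)
Per-piece attacks for B:
  BQ@(0,3): attacks (0,4) (0,5) (0,2) (0,1) (0,0) (1,3) (2,3) (3,3) (4,3) (5,3) (1,4) (2,5) (1,2) (2,1) (3,0) [ray(0,1) blocked at (0,5); ray(0,-1) blocked at (0,0)]
  BB@(0,5): attacks (1,4) (2,3) (3,2) (4,1) (5,0)
  BK@(1,0): attacks (1,1) (2,0) (0,0) (2,1) (0,1)
  BQ@(1,1): attacks (1,2) (1,3) (1,4) (1,5) (1,0) (2,1) (3,1) (4,1) (5,1) (0,1) (2,2) (3,3) (4,4) (5,5) (2,0) (0,2) (0,0) [ray(0,-1) blocked at (1,0); ray(-1,-1) blocked at (0,0)]
B attacks (2,3): yes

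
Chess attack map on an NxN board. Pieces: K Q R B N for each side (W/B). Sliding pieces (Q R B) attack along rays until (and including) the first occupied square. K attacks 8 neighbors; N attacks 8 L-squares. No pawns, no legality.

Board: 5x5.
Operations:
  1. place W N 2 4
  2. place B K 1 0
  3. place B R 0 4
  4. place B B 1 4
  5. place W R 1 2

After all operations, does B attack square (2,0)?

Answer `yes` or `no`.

Op 1: place WN@(2,4)
Op 2: place BK@(1,0)
Op 3: place BR@(0,4)
Op 4: place BB@(1,4)
Op 5: place WR@(1,2)
Per-piece attacks for B:
  BR@(0,4): attacks (0,3) (0,2) (0,1) (0,0) (1,4) [ray(1,0) blocked at (1,4)]
  BK@(1,0): attacks (1,1) (2,0) (0,0) (2,1) (0,1)
  BB@(1,4): attacks (2,3) (3,2) (4,1) (0,3)
B attacks (2,0): yes

Answer: yes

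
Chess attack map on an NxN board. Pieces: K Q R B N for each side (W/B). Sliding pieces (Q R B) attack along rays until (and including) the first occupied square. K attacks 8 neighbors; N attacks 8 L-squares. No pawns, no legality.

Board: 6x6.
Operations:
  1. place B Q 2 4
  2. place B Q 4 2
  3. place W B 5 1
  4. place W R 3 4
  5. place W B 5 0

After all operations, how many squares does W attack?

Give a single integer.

Answer: 14

Derivation:
Op 1: place BQ@(2,4)
Op 2: place BQ@(4,2)
Op 3: place WB@(5,1)
Op 4: place WR@(3,4)
Op 5: place WB@(5,0)
Per-piece attacks for W:
  WR@(3,4): attacks (3,5) (3,3) (3,2) (3,1) (3,0) (4,4) (5,4) (2,4) [ray(-1,0) blocked at (2,4)]
  WB@(5,0): attacks (4,1) (3,2) (2,3) (1,4) (0,5)
  WB@(5,1): attacks (4,2) (4,0) [ray(-1,1) blocked at (4,2)]
Union (14 distinct): (0,5) (1,4) (2,3) (2,4) (3,0) (3,1) (3,2) (3,3) (3,5) (4,0) (4,1) (4,2) (4,4) (5,4)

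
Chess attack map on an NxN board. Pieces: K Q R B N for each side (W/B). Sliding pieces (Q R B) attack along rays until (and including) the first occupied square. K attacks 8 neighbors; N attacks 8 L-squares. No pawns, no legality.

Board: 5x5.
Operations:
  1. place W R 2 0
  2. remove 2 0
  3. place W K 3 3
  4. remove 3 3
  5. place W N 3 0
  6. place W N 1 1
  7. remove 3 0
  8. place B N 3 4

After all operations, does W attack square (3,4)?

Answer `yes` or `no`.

Answer: no

Derivation:
Op 1: place WR@(2,0)
Op 2: remove (2,0)
Op 3: place WK@(3,3)
Op 4: remove (3,3)
Op 5: place WN@(3,0)
Op 6: place WN@(1,1)
Op 7: remove (3,0)
Op 8: place BN@(3,4)
Per-piece attacks for W:
  WN@(1,1): attacks (2,3) (3,2) (0,3) (3,0)
W attacks (3,4): no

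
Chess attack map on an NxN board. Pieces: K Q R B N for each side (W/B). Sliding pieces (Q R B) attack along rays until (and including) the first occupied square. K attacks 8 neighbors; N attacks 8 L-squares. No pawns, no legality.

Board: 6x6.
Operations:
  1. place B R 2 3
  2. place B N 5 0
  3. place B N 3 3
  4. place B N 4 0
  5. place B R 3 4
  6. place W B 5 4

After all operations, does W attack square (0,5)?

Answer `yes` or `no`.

Op 1: place BR@(2,3)
Op 2: place BN@(5,0)
Op 3: place BN@(3,3)
Op 4: place BN@(4,0)
Op 5: place BR@(3,4)
Op 6: place WB@(5,4)
Per-piece attacks for W:
  WB@(5,4): attacks (4,5) (4,3) (3,2) (2,1) (1,0)
W attacks (0,5): no

Answer: no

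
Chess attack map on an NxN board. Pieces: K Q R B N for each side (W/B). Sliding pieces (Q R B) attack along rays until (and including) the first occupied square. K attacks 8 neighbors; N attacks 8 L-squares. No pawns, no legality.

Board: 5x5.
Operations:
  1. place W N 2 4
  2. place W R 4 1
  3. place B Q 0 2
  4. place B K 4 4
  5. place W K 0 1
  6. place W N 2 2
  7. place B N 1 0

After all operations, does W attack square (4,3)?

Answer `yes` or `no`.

Answer: yes

Derivation:
Op 1: place WN@(2,4)
Op 2: place WR@(4,1)
Op 3: place BQ@(0,2)
Op 4: place BK@(4,4)
Op 5: place WK@(0,1)
Op 6: place WN@(2,2)
Op 7: place BN@(1,0)
Per-piece attacks for W:
  WK@(0,1): attacks (0,2) (0,0) (1,1) (1,2) (1,0)
  WN@(2,2): attacks (3,4) (4,3) (1,4) (0,3) (3,0) (4,1) (1,0) (0,1)
  WN@(2,4): attacks (3,2) (4,3) (1,2) (0,3)
  WR@(4,1): attacks (4,2) (4,3) (4,4) (4,0) (3,1) (2,1) (1,1) (0,1) [ray(0,1) blocked at (4,4); ray(-1,0) blocked at (0,1)]
W attacks (4,3): yes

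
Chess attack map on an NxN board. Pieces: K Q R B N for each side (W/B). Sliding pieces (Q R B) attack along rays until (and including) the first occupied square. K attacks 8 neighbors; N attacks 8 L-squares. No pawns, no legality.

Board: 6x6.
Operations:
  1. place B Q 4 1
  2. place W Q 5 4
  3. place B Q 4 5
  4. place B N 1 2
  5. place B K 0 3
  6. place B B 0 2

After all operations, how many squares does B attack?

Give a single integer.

Answer: 32

Derivation:
Op 1: place BQ@(4,1)
Op 2: place WQ@(5,4)
Op 3: place BQ@(4,5)
Op 4: place BN@(1,2)
Op 5: place BK@(0,3)
Op 6: place BB@(0,2)
Per-piece attacks for B:
  BB@(0,2): attacks (1,3) (2,4) (3,5) (1,1) (2,0)
  BK@(0,3): attacks (0,4) (0,2) (1,3) (1,4) (1,2)
  BN@(1,2): attacks (2,4) (3,3) (0,4) (2,0) (3,1) (0,0)
  BQ@(4,1): attacks (4,2) (4,3) (4,4) (4,5) (4,0) (5,1) (3,1) (2,1) (1,1) (0,1) (5,2) (5,0) (3,2) (2,3) (1,4) (0,5) (3,0) [ray(0,1) blocked at (4,5)]
  BQ@(4,5): attacks (4,4) (4,3) (4,2) (4,1) (5,5) (3,5) (2,5) (1,5) (0,5) (5,4) (3,4) (2,3) (1,2) [ray(0,-1) blocked at (4,1); ray(1,-1) blocked at (5,4); ray(-1,-1) blocked at (1,2)]
Union (32 distinct): (0,0) (0,1) (0,2) (0,4) (0,5) (1,1) (1,2) (1,3) (1,4) (1,5) (2,0) (2,1) (2,3) (2,4) (2,5) (3,0) (3,1) (3,2) (3,3) (3,4) (3,5) (4,0) (4,1) (4,2) (4,3) (4,4) (4,5) (5,0) (5,1) (5,2) (5,4) (5,5)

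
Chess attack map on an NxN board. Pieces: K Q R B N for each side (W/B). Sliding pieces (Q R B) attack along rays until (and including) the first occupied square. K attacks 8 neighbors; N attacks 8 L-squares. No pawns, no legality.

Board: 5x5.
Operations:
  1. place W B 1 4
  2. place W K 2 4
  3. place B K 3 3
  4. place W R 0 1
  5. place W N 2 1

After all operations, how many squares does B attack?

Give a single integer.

Answer: 8

Derivation:
Op 1: place WB@(1,4)
Op 2: place WK@(2,4)
Op 3: place BK@(3,3)
Op 4: place WR@(0,1)
Op 5: place WN@(2,1)
Per-piece attacks for B:
  BK@(3,3): attacks (3,4) (3,2) (4,3) (2,3) (4,4) (4,2) (2,4) (2,2)
Union (8 distinct): (2,2) (2,3) (2,4) (3,2) (3,4) (4,2) (4,3) (4,4)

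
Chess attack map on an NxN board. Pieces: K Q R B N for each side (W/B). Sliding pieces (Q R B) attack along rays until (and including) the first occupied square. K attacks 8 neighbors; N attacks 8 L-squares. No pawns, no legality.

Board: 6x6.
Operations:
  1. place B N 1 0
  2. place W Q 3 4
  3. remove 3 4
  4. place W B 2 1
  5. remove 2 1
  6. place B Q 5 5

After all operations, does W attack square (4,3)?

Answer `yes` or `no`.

Op 1: place BN@(1,0)
Op 2: place WQ@(3,4)
Op 3: remove (3,4)
Op 4: place WB@(2,1)
Op 5: remove (2,1)
Op 6: place BQ@(5,5)
Per-piece attacks for W:
W attacks (4,3): no

Answer: no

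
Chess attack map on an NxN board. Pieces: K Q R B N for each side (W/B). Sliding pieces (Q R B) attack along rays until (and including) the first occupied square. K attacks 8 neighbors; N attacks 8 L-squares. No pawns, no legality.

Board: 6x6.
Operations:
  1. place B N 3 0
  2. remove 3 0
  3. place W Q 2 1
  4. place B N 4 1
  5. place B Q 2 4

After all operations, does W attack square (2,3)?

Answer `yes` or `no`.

Op 1: place BN@(3,0)
Op 2: remove (3,0)
Op 3: place WQ@(2,1)
Op 4: place BN@(4,1)
Op 5: place BQ@(2,4)
Per-piece attacks for W:
  WQ@(2,1): attacks (2,2) (2,3) (2,4) (2,0) (3,1) (4,1) (1,1) (0,1) (3,2) (4,3) (5,4) (3,0) (1,2) (0,3) (1,0) [ray(0,1) blocked at (2,4); ray(1,0) blocked at (4,1)]
W attacks (2,3): yes

Answer: yes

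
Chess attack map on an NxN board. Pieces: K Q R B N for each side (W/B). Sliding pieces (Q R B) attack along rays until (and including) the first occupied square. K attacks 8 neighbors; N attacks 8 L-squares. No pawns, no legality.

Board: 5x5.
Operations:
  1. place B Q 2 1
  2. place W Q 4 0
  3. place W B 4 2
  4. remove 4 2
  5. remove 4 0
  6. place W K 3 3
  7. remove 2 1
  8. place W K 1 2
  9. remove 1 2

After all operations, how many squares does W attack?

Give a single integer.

Op 1: place BQ@(2,1)
Op 2: place WQ@(4,0)
Op 3: place WB@(4,2)
Op 4: remove (4,2)
Op 5: remove (4,0)
Op 6: place WK@(3,3)
Op 7: remove (2,1)
Op 8: place WK@(1,2)
Op 9: remove (1,2)
Per-piece attacks for W:
  WK@(3,3): attacks (3,4) (3,2) (4,3) (2,3) (4,4) (4,2) (2,4) (2,2)
Union (8 distinct): (2,2) (2,3) (2,4) (3,2) (3,4) (4,2) (4,3) (4,4)

Answer: 8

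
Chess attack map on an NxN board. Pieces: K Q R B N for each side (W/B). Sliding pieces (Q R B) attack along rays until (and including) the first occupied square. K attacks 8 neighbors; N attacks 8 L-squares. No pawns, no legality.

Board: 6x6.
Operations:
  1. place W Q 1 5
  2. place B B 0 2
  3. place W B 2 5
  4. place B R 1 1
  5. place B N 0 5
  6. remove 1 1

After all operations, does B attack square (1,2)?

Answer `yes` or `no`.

Op 1: place WQ@(1,5)
Op 2: place BB@(0,2)
Op 3: place WB@(2,5)
Op 4: place BR@(1,1)
Op 5: place BN@(0,5)
Op 6: remove (1,1)
Per-piece attacks for B:
  BB@(0,2): attacks (1,3) (2,4) (3,5) (1,1) (2,0)
  BN@(0,5): attacks (1,3) (2,4)
B attacks (1,2): no

Answer: no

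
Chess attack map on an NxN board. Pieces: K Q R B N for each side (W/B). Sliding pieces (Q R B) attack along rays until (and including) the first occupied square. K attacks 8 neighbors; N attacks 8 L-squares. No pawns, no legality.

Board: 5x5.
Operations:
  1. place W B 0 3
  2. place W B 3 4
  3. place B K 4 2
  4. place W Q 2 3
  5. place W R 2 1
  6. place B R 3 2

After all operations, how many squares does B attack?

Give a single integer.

Answer: 11

Derivation:
Op 1: place WB@(0,3)
Op 2: place WB@(3,4)
Op 3: place BK@(4,2)
Op 4: place WQ@(2,3)
Op 5: place WR@(2,1)
Op 6: place BR@(3,2)
Per-piece attacks for B:
  BR@(3,2): attacks (3,3) (3,4) (3,1) (3,0) (4,2) (2,2) (1,2) (0,2) [ray(0,1) blocked at (3,4); ray(1,0) blocked at (4,2)]
  BK@(4,2): attacks (4,3) (4,1) (3,2) (3,3) (3,1)
Union (11 distinct): (0,2) (1,2) (2,2) (3,0) (3,1) (3,2) (3,3) (3,4) (4,1) (4,2) (4,3)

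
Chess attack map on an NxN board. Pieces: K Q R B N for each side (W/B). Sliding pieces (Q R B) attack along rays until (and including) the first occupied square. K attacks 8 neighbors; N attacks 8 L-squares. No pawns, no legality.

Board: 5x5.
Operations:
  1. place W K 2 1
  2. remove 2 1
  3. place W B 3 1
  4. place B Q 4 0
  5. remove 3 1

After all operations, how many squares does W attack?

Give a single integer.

Op 1: place WK@(2,1)
Op 2: remove (2,1)
Op 3: place WB@(3,1)
Op 4: place BQ@(4,0)
Op 5: remove (3,1)
Per-piece attacks for W:
Union (0 distinct): (none)

Answer: 0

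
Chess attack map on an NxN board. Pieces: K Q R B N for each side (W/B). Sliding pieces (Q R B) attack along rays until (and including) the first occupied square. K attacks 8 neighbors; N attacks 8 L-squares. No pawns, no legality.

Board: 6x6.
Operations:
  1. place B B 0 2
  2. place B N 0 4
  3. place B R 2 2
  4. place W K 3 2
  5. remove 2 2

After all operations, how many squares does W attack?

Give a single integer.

Answer: 8

Derivation:
Op 1: place BB@(0,2)
Op 2: place BN@(0,4)
Op 3: place BR@(2,2)
Op 4: place WK@(3,2)
Op 5: remove (2,2)
Per-piece attacks for W:
  WK@(3,2): attacks (3,3) (3,1) (4,2) (2,2) (4,3) (4,1) (2,3) (2,1)
Union (8 distinct): (2,1) (2,2) (2,3) (3,1) (3,3) (4,1) (4,2) (4,3)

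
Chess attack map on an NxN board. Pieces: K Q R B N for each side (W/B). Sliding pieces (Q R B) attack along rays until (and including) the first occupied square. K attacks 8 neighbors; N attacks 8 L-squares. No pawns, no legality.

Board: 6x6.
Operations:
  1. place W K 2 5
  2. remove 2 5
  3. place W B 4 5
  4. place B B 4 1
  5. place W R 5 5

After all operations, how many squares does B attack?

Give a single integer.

Op 1: place WK@(2,5)
Op 2: remove (2,5)
Op 3: place WB@(4,5)
Op 4: place BB@(4,1)
Op 5: place WR@(5,5)
Per-piece attacks for B:
  BB@(4,1): attacks (5,2) (5,0) (3,2) (2,3) (1,4) (0,5) (3,0)
Union (7 distinct): (0,5) (1,4) (2,3) (3,0) (3,2) (5,0) (5,2)

Answer: 7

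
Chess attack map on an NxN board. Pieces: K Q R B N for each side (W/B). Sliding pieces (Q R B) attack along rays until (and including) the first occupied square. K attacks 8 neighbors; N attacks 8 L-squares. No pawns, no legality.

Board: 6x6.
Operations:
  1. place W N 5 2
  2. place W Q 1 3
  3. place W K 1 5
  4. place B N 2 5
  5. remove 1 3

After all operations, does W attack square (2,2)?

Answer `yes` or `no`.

Op 1: place WN@(5,2)
Op 2: place WQ@(1,3)
Op 3: place WK@(1,5)
Op 4: place BN@(2,5)
Op 5: remove (1,3)
Per-piece attacks for W:
  WK@(1,5): attacks (1,4) (2,5) (0,5) (2,4) (0,4)
  WN@(5,2): attacks (4,4) (3,3) (4,0) (3,1)
W attacks (2,2): no

Answer: no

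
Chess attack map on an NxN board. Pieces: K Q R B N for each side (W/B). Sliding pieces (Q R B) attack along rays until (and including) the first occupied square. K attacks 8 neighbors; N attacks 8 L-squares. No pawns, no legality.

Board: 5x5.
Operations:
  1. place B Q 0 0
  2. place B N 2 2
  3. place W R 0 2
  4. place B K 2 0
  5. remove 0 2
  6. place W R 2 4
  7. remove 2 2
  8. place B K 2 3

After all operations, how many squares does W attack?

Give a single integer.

Op 1: place BQ@(0,0)
Op 2: place BN@(2,2)
Op 3: place WR@(0,2)
Op 4: place BK@(2,0)
Op 5: remove (0,2)
Op 6: place WR@(2,4)
Op 7: remove (2,2)
Op 8: place BK@(2,3)
Per-piece attacks for W:
  WR@(2,4): attacks (2,3) (3,4) (4,4) (1,4) (0,4) [ray(0,-1) blocked at (2,3)]
Union (5 distinct): (0,4) (1,4) (2,3) (3,4) (4,4)

Answer: 5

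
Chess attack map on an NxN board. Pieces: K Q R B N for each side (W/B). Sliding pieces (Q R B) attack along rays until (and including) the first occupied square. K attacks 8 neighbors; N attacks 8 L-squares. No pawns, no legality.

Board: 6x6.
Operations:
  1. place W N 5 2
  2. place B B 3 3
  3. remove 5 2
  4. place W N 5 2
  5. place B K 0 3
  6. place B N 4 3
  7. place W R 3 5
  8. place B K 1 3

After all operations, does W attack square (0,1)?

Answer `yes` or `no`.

Answer: no

Derivation:
Op 1: place WN@(5,2)
Op 2: place BB@(3,3)
Op 3: remove (5,2)
Op 4: place WN@(5,2)
Op 5: place BK@(0,3)
Op 6: place BN@(4,3)
Op 7: place WR@(3,5)
Op 8: place BK@(1,3)
Per-piece attacks for W:
  WR@(3,5): attacks (3,4) (3,3) (4,5) (5,5) (2,5) (1,5) (0,5) [ray(0,-1) blocked at (3,3)]
  WN@(5,2): attacks (4,4) (3,3) (4,0) (3,1)
W attacks (0,1): no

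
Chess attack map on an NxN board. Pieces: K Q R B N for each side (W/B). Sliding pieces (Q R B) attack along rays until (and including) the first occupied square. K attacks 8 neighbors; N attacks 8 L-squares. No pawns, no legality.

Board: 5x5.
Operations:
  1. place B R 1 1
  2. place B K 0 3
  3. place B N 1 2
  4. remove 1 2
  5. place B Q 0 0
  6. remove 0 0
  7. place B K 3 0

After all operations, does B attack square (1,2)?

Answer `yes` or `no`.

Answer: yes

Derivation:
Op 1: place BR@(1,1)
Op 2: place BK@(0,3)
Op 3: place BN@(1,2)
Op 4: remove (1,2)
Op 5: place BQ@(0,0)
Op 6: remove (0,0)
Op 7: place BK@(3,0)
Per-piece attacks for B:
  BK@(0,3): attacks (0,4) (0,2) (1,3) (1,4) (1,2)
  BR@(1,1): attacks (1,2) (1,3) (1,4) (1,0) (2,1) (3,1) (4,1) (0,1)
  BK@(3,0): attacks (3,1) (4,0) (2,0) (4,1) (2,1)
B attacks (1,2): yes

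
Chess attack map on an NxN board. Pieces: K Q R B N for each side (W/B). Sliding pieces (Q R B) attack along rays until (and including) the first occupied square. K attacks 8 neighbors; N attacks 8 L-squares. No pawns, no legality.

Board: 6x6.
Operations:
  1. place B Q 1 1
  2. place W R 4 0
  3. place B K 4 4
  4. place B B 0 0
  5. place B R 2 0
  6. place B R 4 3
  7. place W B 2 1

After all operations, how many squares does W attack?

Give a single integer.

Answer: 10

Derivation:
Op 1: place BQ@(1,1)
Op 2: place WR@(4,0)
Op 3: place BK@(4,4)
Op 4: place BB@(0,0)
Op 5: place BR@(2,0)
Op 6: place BR@(4,3)
Op 7: place WB@(2,1)
Per-piece attacks for W:
  WB@(2,1): attacks (3,2) (4,3) (3,0) (1,2) (0,3) (1,0) [ray(1,1) blocked at (4,3)]
  WR@(4,0): attacks (4,1) (4,2) (4,3) (5,0) (3,0) (2,0) [ray(0,1) blocked at (4,3); ray(-1,0) blocked at (2,0)]
Union (10 distinct): (0,3) (1,0) (1,2) (2,0) (3,0) (3,2) (4,1) (4,2) (4,3) (5,0)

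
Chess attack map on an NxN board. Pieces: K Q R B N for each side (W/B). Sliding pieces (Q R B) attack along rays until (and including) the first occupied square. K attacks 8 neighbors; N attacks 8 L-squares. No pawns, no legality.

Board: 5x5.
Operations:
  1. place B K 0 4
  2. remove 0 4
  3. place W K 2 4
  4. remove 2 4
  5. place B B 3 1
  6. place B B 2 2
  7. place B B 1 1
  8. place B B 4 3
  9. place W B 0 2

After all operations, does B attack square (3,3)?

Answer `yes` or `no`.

Op 1: place BK@(0,4)
Op 2: remove (0,4)
Op 3: place WK@(2,4)
Op 4: remove (2,4)
Op 5: place BB@(3,1)
Op 6: place BB@(2,2)
Op 7: place BB@(1,1)
Op 8: place BB@(4,3)
Op 9: place WB@(0,2)
Per-piece attacks for B:
  BB@(1,1): attacks (2,2) (2,0) (0,2) (0,0) [ray(1,1) blocked at (2,2); ray(-1,1) blocked at (0,2)]
  BB@(2,2): attacks (3,3) (4,4) (3,1) (1,3) (0,4) (1,1) [ray(1,-1) blocked at (3,1); ray(-1,-1) blocked at (1,1)]
  BB@(3,1): attacks (4,2) (4,0) (2,2) (2,0) [ray(-1,1) blocked at (2,2)]
  BB@(4,3): attacks (3,4) (3,2) (2,1) (1,0)
B attacks (3,3): yes

Answer: yes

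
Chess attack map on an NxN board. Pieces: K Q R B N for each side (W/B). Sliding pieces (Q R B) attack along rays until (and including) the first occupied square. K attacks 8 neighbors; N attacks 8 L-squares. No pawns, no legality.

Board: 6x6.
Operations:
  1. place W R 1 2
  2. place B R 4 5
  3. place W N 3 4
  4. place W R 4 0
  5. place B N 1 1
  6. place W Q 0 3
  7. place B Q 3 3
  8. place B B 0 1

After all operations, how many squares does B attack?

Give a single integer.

Answer: 24

Derivation:
Op 1: place WR@(1,2)
Op 2: place BR@(4,5)
Op 3: place WN@(3,4)
Op 4: place WR@(4,0)
Op 5: place BN@(1,1)
Op 6: place WQ@(0,3)
Op 7: place BQ@(3,3)
Op 8: place BB@(0,1)
Per-piece attacks for B:
  BB@(0,1): attacks (1,2) (1,0) [ray(1,1) blocked at (1,2)]
  BN@(1,1): attacks (2,3) (3,2) (0,3) (3,0)
  BQ@(3,3): attacks (3,4) (3,2) (3,1) (3,0) (4,3) (5,3) (2,3) (1,3) (0,3) (4,4) (5,5) (4,2) (5,1) (2,4) (1,5) (2,2) (1,1) [ray(0,1) blocked at (3,4); ray(-1,0) blocked at (0,3); ray(-1,-1) blocked at (1,1)]
  BR@(4,5): attacks (4,4) (4,3) (4,2) (4,1) (4,0) (5,5) (3,5) (2,5) (1,5) (0,5) [ray(0,-1) blocked at (4,0)]
Union (24 distinct): (0,3) (0,5) (1,0) (1,1) (1,2) (1,3) (1,5) (2,2) (2,3) (2,4) (2,5) (3,0) (3,1) (3,2) (3,4) (3,5) (4,0) (4,1) (4,2) (4,3) (4,4) (5,1) (5,3) (5,5)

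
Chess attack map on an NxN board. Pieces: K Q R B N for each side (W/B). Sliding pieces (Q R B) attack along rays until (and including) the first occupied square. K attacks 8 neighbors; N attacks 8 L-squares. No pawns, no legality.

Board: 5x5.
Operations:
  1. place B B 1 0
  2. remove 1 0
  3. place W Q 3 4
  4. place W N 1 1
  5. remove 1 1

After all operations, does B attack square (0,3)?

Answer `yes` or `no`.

Op 1: place BB@(1,0)
Op 2: remove (1,0)
Op 3: place WQ@(3,4)
Op 4: place WN@(1,1)
Op 5: remove (1,1)
Per-piece attacks for B:
B attacks (0,3): no

Answer: no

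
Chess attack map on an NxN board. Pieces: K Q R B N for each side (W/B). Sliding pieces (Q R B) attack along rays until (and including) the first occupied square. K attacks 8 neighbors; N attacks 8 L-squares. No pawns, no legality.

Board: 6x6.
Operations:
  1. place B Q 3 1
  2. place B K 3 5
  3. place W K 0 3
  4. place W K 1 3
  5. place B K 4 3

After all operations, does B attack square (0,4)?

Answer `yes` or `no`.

Op 1: place BQ@(3,1)
Op 2: place BK@(3,5)
Op 3: place WK@(0,3)
Op 4: place WK@(1,3)
Op 5: place BK@(4,3)
Per-piece attacks for B:
  BQ@(3,1): attacks (3,2) (3,3) (3,4) (3,5) (3,0) (4,1) (5,1) (2,1) (1,1) (0,1) (4,2) (5,3) (4,0) (2,2) (1,3) (2,0) [ray(0,1) blocked at (3,5); ray(-1,1) blocked at (1,3)]
  BK@(3,5): attacks (3,4) (4,5) (2,5) (4,4) (2,4)
  BK@(4,3): attacks (4,4) (4,2) (5,3) (3,3) (5,4) (5,2) (3,4) (3,2)
B attacks (0,4): no

Answer: no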